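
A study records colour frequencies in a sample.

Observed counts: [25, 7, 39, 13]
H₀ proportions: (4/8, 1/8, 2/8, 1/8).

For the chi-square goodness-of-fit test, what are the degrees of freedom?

degrees of freedom = 3

df = k − 1 = 4 − 1 = 3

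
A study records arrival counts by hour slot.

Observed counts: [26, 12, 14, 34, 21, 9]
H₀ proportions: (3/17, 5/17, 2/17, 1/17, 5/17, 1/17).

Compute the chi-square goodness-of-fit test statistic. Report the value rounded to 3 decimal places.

n = 116; E_i = n·p_i = [20.47, 34.12, 13.65, 6.82, 34.12, 6.82]
χ² = (26−20.47)²/20.47 + (12−34.12)²/34.12 + (14−13.65)²/13.65 + (34−6.82)²/6.82 + (21−34.12)²/34.12 + (9−6.82)²/6.82 = 129.8161
df = 5

test statistic = 129.816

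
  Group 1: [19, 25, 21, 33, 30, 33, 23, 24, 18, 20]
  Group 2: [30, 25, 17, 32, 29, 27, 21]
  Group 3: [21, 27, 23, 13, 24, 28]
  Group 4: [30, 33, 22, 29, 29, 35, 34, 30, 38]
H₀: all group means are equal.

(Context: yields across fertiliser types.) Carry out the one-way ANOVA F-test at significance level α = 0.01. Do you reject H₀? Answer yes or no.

Group means [24.60, 25.86, 22.67, 31.11], grand mean 26.344
SSB = Σnᵢ(x̄ᵢ−x̄)² = 317.739; SSW = ΣΣ(x−x̄ᵢ)² = 765.479
MSB = 317.739/3 = 105.9131; MSW = 765.479/28 = 27.3385
F = MSB/MSW = 3.8741
df = (3, 28)
p-value (upper-tail) = 0.01955
At α=0.01: p ≥ α → fail to reject H₀

reject H₀: no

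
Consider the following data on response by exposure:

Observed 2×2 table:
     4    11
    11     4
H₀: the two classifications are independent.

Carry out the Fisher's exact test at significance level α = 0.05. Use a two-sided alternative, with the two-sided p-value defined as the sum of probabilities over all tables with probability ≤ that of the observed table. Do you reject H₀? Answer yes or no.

reject H₀: yes

Margins: r₁=15, r₂=15, c₁=15, c₂=15, n=30
p_obs = C(15,4)·C(15,11)/C(30,15); sum pmf over tables with pmf ≤ p_obs
p-value (two-sided) = 0.02684
At α=0.05: p < α → reject H₀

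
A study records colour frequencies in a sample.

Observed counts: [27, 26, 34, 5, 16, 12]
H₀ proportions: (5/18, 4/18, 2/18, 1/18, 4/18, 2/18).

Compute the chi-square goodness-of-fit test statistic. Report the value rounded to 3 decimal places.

test statistic = 38.070

n = 120; E_i = n·p_i = [33.33, 26.67, 13.33, 6.67, 26.67, 13.33]
χ² = (27−33.33)²/33.33 + (26−26.67)²/26.67 + (34−13.33)²/13.33 + (5−6.67)²/6.67 + (16−26.67)²/26.67 + (12−13.33)²/13.33 = 38.0700
df = 5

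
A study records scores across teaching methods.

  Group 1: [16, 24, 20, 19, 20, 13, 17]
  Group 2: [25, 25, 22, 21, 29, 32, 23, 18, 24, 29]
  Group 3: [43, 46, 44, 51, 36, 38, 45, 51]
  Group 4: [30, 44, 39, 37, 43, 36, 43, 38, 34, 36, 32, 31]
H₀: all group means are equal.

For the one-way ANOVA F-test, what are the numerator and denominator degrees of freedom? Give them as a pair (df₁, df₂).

degrees of freedom = [3, 33]

k = 4 groups, N = 37 total
df = (k−1, N−k) = (4−1, 37−4) = (3, 33)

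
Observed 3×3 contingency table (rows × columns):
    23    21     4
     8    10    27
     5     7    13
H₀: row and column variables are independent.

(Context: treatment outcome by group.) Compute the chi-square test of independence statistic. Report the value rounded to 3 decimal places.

test statistic = 30.048

Row totals [48, 45, 25], col totals [36, 38, 44], n=118
χ² = (23−14.64)²/14.64 + (21−15.46)²/15.46 + (4−17.90)²/17.90 + (8−13.73)²/13.73 + (10−14.49)²/14.49 + (27−16.78)²/16.78 + (5−7.63)²/7.63 + (7−8.05)²/8.05 + (13−9.32)²/9.32 = 30.0483
df = 4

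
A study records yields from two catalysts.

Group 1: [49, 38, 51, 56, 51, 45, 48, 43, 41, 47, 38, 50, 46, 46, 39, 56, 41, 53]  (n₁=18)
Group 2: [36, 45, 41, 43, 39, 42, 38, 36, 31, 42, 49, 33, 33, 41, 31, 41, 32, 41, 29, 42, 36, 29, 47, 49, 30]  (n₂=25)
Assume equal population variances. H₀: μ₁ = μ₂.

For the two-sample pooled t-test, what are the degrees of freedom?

degrees of freedom = 41

df = n₁ + n₂ − 2 = 18 + 25 − 2 = 41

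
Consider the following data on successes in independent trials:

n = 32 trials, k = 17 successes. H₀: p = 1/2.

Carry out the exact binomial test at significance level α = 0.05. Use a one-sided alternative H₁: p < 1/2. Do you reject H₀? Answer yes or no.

Exact binomial: n=32, k=17, p₀=1/2=0.5000
P(X≤17) from Σ C(n,i)·p₀^i·(1−p₀)^(n−i)
p-value (one-sided, H₁ less) = 0.70169
At α=0.05: p ≥ α → fail to reject H₀

reject H₀: no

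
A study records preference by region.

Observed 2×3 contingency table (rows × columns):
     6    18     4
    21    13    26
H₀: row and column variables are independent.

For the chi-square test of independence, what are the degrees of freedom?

degrees of freedom = 2

df = (r−1)(c−1) = (2−1)·(3−1) = 2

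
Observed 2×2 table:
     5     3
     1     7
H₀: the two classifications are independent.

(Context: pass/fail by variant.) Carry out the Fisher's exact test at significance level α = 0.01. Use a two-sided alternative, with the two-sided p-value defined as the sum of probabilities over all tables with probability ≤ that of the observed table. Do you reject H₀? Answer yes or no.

reject H₀: no

Margins: r₁=8, r₂=8, c₁=6, c₂=10, n=16
p_obs = C(8,5)·C(8,1)/C(16,6); sum pmf over tables with pmf ≤ p_obs
p-value (two-sided) = 0.11888
At α=0.01: p ≥ α → fail to reject H₀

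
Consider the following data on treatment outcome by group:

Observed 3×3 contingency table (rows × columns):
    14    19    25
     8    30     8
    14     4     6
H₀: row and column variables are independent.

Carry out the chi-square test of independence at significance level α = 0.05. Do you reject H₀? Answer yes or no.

Row totals [58, 46, 24], col totals [36, 53, 39], n=128
χ² = (14−16.31)²/16.31 + (19−24.02)²/24.02 + (25−17.67)²/17.67 + (8−12.94)²/12.94 + (30−19.05)²/19.05 + (8−14.02)²/14.02 + (14−6.75)²/6.75 + (4−9.94)²/9.94 + (6−7.31)²/7.31 = 26.7494
df = 4
p-value (upper-tail) = 0.00002
At α=0.05: p < α → reject H₀

reject H₀: yes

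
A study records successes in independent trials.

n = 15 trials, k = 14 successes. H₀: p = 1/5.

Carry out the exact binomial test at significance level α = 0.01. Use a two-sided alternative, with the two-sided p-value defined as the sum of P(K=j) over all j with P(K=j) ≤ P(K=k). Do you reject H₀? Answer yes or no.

reject H₀: yes

Exact binomial: n=15, k=14, p₀=1/5=0.2000
P(X=j) = C(n,j)·p₀^j·(1−p₀)^(n−j); p = Σ P(X=j) over j with P(X=j) ≤ P(X=14)
p-value (two-sided) = 0.00000
At α=0.01: p < α → reject H₀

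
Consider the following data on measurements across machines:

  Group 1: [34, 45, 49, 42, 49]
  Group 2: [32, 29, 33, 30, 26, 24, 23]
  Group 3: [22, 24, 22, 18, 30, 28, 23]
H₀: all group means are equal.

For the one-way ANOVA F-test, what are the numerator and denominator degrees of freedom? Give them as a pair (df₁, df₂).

k = 3 groups, N = 19 total
df = (k−1, N−k) = (3−1, 19−3) = (2, 16)

degrees of freedom = [2, 16]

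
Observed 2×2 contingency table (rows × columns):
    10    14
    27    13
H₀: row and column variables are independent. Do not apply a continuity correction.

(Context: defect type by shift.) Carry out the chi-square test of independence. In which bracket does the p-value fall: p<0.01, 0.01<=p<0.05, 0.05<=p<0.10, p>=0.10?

p-value bracket: 0.01<=p<0.05

Row totals [24, 40], col totals [37, 27], n=64
χ² = (10−13.88)²/13.88 + (14−10.12)²/10.12 + (27−23.12)²/23.12 + (13−16.88)²/16.88 = 4.1044
df = 1
p-value (upper-tail) = 0.04277
→ bracket: 0.01<=p<0.05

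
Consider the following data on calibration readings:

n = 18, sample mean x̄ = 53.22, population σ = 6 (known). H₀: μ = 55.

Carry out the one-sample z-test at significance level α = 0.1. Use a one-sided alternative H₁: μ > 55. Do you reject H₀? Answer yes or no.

reject H₀: no

SE = σ/√n = 6/√18 = 1.4142
z = (x̄−μ₀)/SE = (53.22−55)/1.4142 = -1.2587
p-value (one-sided, H₁ greater) = 0.89592
At α=0.1: p ≥ α → fail to reject H₀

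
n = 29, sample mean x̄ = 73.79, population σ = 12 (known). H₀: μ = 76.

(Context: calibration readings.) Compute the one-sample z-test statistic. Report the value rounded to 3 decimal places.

SE = σ/√n = 12/√29 = 2.2283
z = (x̄−μ₀)/SE = (73.79−76)/2.2283 = -0.9918

test statistic = -0.992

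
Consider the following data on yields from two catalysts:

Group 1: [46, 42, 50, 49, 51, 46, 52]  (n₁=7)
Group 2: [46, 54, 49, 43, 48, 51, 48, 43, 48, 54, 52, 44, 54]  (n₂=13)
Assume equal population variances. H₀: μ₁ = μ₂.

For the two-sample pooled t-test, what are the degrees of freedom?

degrees of freedom = 18

df = n₁ + n₂ − 2 = 7 + 13 − 2 = 18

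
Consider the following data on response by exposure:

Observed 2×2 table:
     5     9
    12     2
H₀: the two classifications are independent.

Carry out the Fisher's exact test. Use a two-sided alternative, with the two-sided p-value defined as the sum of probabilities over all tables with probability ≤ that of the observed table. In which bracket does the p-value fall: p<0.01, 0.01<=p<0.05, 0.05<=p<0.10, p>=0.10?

Margins: r₁=14, r₂=14, c₁=17, c₂=11, n=28
p_obs = C(14,5)·C(14,12)/C(28,17); sum pmf over tables with pmf ≤ p_obs
p-value (two-sided) = 0.01831
→ bracket: 0.01<=p<0.05

p-value bracket: 0.01<=p<0.05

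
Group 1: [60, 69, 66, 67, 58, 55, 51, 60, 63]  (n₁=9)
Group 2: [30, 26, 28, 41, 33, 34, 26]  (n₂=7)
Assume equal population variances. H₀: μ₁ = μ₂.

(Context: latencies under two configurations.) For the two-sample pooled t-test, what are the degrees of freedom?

degrees of freedom = 14

df = n₁ + n₂ − 2 = 9 + 7 − 2 = 14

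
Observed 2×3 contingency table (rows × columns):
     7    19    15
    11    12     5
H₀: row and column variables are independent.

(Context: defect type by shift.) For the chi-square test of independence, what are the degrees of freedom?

degrees of freedom = 2

df = (r−1)(c−1) = (2−1)·(3−1) = 2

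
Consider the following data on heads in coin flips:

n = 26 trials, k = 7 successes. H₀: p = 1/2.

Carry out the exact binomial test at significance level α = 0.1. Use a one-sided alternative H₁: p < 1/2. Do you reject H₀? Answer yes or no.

reject H₀: yes

Exact binomial: n=26, k=7, p₀=1/2=0.5000
P(X≤7) from Σ C(n,i)·p₀^i·(1−p₀)^(n−i)
p-value (one-sided, H₁ less) = 0.01448
At α=0.1: p < α → reject H₀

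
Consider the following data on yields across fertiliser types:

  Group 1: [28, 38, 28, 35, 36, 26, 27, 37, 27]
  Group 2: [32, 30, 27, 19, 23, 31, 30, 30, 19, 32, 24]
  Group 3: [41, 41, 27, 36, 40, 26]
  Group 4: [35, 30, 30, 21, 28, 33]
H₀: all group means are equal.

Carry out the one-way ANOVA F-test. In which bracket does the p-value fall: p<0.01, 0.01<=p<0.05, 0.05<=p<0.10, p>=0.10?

p-value bracket: 0.01<=p<0.05

Group means [31.33, 27.00, 35.17, 29.50], grand mean 30.219
SSB = Σnᵢ(x̄ᵢ−x̄)² = 275.135; SSW = ΣΣ(x−x̄ᵢ)² = 806.333
MSB = 275.135/3 = 91.7118; MSW = 806.333/28 = 28.7976
F = MSB/MSW = 3.1847
df = (3, 28)
p-value (upper-tail) = 0.03911
→ bracket: 0.01<=p<0.05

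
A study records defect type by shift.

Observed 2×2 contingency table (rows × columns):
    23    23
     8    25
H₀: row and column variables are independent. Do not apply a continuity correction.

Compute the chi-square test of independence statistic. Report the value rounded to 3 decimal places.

Row totals [46, 33], col totals [31, 48], n=79
χ² = (23−18.05)²/18.05 + (23−27.95)²/27.95 + (8−12.95)²/12.95 + (25−20.05)²/20.05 = 5.3469
df = 1

test statistic = 5.347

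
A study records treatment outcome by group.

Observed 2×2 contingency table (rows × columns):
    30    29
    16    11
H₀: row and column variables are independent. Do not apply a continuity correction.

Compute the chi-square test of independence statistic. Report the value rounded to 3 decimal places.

Row totals [59, 27], col totals [46, 40], n=86
χ² = (30−31.56)²/31.56 + (29−27.44)²/27.44 + (16−14.44)²/14.44 + (11−12.56)²/12.56 = 0.5268
df = 1

test statistic = 0.527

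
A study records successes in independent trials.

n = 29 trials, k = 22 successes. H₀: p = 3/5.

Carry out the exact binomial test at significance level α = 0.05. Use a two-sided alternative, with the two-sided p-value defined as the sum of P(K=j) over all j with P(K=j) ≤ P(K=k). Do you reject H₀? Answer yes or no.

Exact binomial: n=29, k=22, p₀=3/5=0.6000
P(X=j) = C(n,j)·p₀^j·(1−p₀)^(n−j); p = Σ P(X=j) over j with P(X=j) ≤ P(X=22)
p-value (two-sided) = 0.08987
At α=0.05: p ≥ α → fail to reject H₀

reject H₀: no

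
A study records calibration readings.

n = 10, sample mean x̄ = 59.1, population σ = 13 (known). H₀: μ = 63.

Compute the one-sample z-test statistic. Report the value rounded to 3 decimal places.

test statistic = -0.949

SE = σ/√n = 13/√10 = 4.1110
z = (x̄−μ₀)/SE = (59.1−63)/4.1110 = -0.9487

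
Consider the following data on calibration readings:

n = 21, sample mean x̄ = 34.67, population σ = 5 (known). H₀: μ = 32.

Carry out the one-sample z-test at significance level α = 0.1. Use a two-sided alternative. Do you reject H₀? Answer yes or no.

reject H₀: yes

SE = σ/√n = 5/√21 = 1.0911
z = (x̄−μ₀)/SE = (34.67−32)/1.0911 = 2.4471
p-value (two-sided) = 0.01440
At α=0.1: p < α → reject H₀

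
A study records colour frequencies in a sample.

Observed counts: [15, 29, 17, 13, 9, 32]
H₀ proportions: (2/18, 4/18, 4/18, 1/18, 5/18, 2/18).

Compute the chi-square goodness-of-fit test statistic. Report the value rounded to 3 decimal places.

n = 115; E_i = n·p_i = [12.78, 25.56, 25.56, 6.39, 31.94, 12.78]
χ² = (15−12.78)²/12.78 + (29−25.56)²/25.56 + (17−25.56)²/25.56 + (13−6.39)²/6.39 + (9−31.94)²/31.94 + (32−12.78)²/12.78 = 55.9530
df = 5

test statistic = 55.953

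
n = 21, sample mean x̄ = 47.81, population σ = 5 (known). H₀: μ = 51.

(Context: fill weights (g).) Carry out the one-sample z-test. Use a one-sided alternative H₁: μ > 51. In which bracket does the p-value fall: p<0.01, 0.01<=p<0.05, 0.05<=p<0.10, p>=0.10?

p-value bracket: p>=0.10

SE = σ/√n = 5/√21 = 1.0911
z = (x̄−μ₀)/SE = (47.81−51)/1.0911 = -2.9237
p-value (one-sided, H₁ greater) = 0.99827
→ bracket: p>=0.10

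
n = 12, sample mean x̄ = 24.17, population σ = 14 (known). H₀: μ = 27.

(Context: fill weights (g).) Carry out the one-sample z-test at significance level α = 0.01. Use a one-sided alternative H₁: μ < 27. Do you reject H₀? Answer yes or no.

reject H₀: no

SE = σ/√n = 14/√12 = 4.0415
z = (x̄−μ₀)/SE = (24.17−27)/4.0415 = -0.7002
p-value (one-sided, H₁ less) = 0.24189
At α=0.01: p ≥ α → fail to reject H₀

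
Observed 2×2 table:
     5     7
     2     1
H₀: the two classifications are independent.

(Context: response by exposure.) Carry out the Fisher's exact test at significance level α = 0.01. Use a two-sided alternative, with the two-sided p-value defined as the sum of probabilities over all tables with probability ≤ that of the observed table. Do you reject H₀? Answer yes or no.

reject H₀: no

Margins: r₁=12, r₂=3, c₁=7, c₂=8, n=15
p_obs = C(12,5)·C(3,2)/C(15,7); sum pmf over tables with pmf ≤ p_obs
p-value (two-sided) = 0.56923
At α=0.01: p ≥ α → fail to reject H₀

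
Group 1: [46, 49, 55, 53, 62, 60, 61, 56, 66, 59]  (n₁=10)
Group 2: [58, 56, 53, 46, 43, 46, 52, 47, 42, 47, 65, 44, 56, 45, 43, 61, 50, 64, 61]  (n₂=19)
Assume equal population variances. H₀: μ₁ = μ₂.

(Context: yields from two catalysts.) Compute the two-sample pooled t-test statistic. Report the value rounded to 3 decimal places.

test statistic = 1.852

x̄₁=56.700, s₁=6.147, n₁=10
x̄₂=51.526, s₂=7.604, n₂=19
s_p² = [9·6.147² + 18·7.604²]/27 = 51.1421
SE = √(s_p²·(1/10+1/19)) = 2.7939
t = (56.700−51.526)/2.7939 = 1.8518
df = 27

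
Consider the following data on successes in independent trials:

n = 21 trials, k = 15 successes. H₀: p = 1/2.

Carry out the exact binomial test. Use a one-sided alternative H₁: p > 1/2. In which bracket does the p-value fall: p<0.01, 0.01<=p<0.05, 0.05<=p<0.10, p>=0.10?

Exact binomial: n=21, k=15, p₀=1/2=0.5000
P(X≥15) from Σ C(n,i)·p₀^i·(1−p₀)^(n−i)
p-value (one-sided, H₁ greater) = 0.03918
→ bracket: 0.01<=p<0.05

p-value bracket: 0.01<=p<0.05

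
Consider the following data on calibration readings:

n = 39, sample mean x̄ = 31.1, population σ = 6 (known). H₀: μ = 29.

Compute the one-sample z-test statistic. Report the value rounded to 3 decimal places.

SE = σ/√n = 6/√39 = 0.9608
z = (x̄−μ₀)/SE = (31.1−29)/0.9608 = 2.1857

test statistic = 2.186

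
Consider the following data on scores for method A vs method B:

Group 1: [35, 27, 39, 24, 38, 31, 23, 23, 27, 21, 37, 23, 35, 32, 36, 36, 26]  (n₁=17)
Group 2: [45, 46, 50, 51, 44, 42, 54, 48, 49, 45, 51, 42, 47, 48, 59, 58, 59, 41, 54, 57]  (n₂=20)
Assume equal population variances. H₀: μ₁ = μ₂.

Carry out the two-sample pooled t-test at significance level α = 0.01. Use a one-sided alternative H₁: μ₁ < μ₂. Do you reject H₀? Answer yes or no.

reject H₀: yes

x̄₁=30.176, s₁=6.217, n₁=17
x̄₂=49.500, s₂=5.772, n₂=20
s_p² = [16·6.217² + 19·5.772²]/35 = 35.7563
SE = √(s_p²·(1/17+1/20)) = 1.9726
t = (30.176−49.500)/1.9726 = -9.7960
df = 35
p-value (one-sided, H₁ less) = 0.00000
At α=0.01: p < α → reject H₀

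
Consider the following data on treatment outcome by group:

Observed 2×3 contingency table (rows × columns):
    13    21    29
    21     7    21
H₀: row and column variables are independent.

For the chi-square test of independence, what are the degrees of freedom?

df = (r−1)(c−1) = (2−1)·(3−1) = 2

degrees of freedom = 2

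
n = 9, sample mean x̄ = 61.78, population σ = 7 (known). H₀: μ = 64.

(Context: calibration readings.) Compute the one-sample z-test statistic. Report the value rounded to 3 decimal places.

SE = σ/√n = 7/√9 = 2.3333
z = (x̄−μ₀)/SE = (61.78−64)/2.3333 = -0.9514

test statistic = -0.951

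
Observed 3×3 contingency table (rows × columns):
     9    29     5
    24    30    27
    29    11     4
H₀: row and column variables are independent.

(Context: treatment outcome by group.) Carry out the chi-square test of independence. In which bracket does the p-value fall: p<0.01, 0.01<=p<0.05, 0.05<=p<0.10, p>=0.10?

Row totals [43, 81, 44], col totals [62, 70, 36], n=168
χ² = (9−15.87)²/15.87 + (29−17.92)²/17.92 + (5−9.21)²/9.21 + (24−29.89)²/29.89 + (30−33.75)²/33.75 + (27−17.36)²/17.36 + (29−16.24)²/16.24 + (11−18.33)²/18.33 + (4−9.43)²/9.43 = 34.7812
df = 4
p-value (upper-tail) = 0.00000
→ bracket: p<0.01

p-value bracket: p<0.01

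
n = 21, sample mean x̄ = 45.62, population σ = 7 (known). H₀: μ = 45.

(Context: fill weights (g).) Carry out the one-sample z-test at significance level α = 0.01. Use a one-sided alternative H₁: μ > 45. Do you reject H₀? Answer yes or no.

reject H₀: no

SE = σ/√n = 7/√21 = 1.5275
z = (x̄−μ₀)/SE = (45.62−45)/1.5275 = 0.4059
p-value (one-sided, H₁ greater) = 0.34241
At α=0.01: p ≥ α → fail to reject H₀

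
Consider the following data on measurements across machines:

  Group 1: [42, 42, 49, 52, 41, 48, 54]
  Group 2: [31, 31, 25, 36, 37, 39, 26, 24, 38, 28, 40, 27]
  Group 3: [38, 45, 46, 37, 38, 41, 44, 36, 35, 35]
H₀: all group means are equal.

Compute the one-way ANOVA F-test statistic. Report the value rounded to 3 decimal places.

test statistic = 18.949

Group means [46.86, 31.83, 39.50], grand mean 38.103
SSB = Σnᵢ(x̄ᵢ−x̄)² = 1027.666; SSW = ΣΣ(x−x̄ᵢ)² = 705.024
MSB = 1027.666/2 = 513.8329; MSW = 705.024/26 = 27.1163
F = MSB/MSW = 18.9492
df = (2, 26)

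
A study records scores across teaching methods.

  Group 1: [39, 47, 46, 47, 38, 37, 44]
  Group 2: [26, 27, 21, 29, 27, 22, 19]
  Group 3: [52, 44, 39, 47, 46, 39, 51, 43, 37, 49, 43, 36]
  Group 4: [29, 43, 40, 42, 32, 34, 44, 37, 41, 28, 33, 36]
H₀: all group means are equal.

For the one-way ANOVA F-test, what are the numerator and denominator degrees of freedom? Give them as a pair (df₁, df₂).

degrees of freedom = [3, 34]

k = 4 groups, N = 38 total
df = (k−1, N−k) = (4−1, 38−4) = (3, 34)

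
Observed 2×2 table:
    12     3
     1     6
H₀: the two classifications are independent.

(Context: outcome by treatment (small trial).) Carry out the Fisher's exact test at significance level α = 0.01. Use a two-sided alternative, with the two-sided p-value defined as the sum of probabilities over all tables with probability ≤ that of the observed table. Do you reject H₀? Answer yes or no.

reject H₀: yes

Margins: r₁=15, r₂=7, c₁=13, c₂=9, n=22
p_obs = C(15,12)·C(7,1)/C(22,13); sum pmf over tables with pmf ≤ p_obs
p-value (two-sided) = 0.00661
At α=0.01: p < α → reject H₀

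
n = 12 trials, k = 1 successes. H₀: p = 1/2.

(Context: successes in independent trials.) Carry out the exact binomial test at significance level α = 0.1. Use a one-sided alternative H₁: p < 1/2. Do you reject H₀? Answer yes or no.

Exact binomial: n=12, k=1, p₀=1/2=0.5000
P(X≤1) from Σ C(n,i)·p₀^i·(1−p₀)^(n−i)
p-value (one-sided, H₁ less) = 0.00317
At α=0.1: p < α → reject H₀

reject H₀: yes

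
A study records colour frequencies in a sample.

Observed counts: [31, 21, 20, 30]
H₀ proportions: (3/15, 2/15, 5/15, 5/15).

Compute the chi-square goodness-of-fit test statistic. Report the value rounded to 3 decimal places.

n = 102; E_i = n·p_i = [20.40, 13.60, 34.00, 34.00]
χ² = (31−20.40)²/20.40 + (21−13.60)²/13.60 + (20−34.00)²/34.00 + (30−34.00)²/34.00 = 15.7696
df = 3

test statistic = 15.770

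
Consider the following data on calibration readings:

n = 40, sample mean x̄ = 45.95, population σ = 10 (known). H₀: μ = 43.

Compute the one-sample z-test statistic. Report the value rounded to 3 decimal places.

test statistic = 1.866

SE = σ/√n = 10/√40 = 1.5811
z = (x̄−μ₀)/SE = (45.95−43)/1.5811 = 1.8657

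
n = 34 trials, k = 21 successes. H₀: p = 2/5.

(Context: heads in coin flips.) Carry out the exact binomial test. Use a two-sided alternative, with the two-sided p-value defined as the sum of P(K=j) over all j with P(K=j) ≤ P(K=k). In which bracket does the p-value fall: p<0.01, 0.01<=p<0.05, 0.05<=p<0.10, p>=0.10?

Exact binomial: n=34, k=21, p₀=2/5=0.4000
P(X=j) = C(n,j)·p₀^j·(1−p₀)^(n−j); p = Σ P(X=j) over j with P(X=j) ≤ P(X=21)
p-value (two-sided) = 0.01321
→ bracket: 0.01<=p<0.05

p-value bracket: 0.01<=p<0.05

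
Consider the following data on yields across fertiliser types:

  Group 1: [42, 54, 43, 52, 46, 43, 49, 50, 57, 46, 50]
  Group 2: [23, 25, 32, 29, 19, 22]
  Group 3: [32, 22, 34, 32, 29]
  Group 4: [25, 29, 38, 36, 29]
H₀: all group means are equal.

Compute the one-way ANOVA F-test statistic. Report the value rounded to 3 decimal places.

Group means [48.36, 25.00, 29.80, 31.40], grand mean 36.593
SSB = Σnᵢ(x̄ᵢ−x̄)² = 2695.973; SSW = ΣΣ(x−x̄ᵢ)² = 554.545
MSB = 2695.973/3 = 898.6577; MSW = 554.545/23 = 24.1107
F = MSB/MSW = 37.2722
df = (3, 23)

test statistic = 37.272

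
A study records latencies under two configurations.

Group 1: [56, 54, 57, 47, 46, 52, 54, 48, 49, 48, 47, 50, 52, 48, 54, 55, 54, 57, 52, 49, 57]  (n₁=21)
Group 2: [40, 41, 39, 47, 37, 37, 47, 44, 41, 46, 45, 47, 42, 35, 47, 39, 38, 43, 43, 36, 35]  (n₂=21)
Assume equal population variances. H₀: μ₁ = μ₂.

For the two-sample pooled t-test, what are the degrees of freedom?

degrees of freedom = 40

df = n₁ + n₂ − 2 = 21 + 21 − 2 = 40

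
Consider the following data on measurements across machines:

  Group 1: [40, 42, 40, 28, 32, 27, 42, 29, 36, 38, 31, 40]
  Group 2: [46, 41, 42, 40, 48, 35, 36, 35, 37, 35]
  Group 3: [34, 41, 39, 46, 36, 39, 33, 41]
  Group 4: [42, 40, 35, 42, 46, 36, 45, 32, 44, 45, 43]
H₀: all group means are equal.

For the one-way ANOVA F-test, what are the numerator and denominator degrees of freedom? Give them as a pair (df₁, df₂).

k = 4 groups, N = 41 total
df = (k−1, N−k) = (4−1, 41−4) = (3, 37)

degrees of freedom = [3, 37]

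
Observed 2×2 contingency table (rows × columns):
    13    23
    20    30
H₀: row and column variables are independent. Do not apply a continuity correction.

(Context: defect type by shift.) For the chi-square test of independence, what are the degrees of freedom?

degrees of freedom = 1

df = (r−1)(c−1) = (2−1)·(2−1) = 1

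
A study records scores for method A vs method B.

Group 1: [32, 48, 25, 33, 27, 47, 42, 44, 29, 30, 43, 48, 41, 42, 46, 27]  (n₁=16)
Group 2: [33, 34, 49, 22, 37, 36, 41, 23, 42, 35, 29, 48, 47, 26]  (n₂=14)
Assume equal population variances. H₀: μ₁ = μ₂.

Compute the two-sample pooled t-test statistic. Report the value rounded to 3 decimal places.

test statistic = 0.599

x̄₁=37.750, s₁=8.418, n₁=16
x̄₂=35.857, s₂=8.874, n₂=14
s_p² = [15·8.418² + 13·8.874²]/28 = 74.5255
SE = √(s_p²·(1/16+1/14)) = 3.1593
t = (37.750−35.857)/3.1593 = 0.5991
df = 28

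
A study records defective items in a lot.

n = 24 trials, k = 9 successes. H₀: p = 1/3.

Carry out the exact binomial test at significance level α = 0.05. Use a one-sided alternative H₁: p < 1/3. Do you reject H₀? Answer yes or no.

Exact binomial: n=24, k=9, p₀=1/3=0.3333
P(X≤9) from Σ C(n,i)·p₀^i·(1−p₀)^(n−i)
p-value (one-sided, H₁ less) = 0.74617
At α=0.05: p ≥ α → fail to reject H₀

reject H₀: no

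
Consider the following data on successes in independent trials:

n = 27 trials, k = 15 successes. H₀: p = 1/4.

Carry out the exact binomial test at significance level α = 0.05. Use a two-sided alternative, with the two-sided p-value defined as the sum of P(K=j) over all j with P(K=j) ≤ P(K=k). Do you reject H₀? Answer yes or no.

reject H₀: yes

Exact binomial: n=27, k=15, p₀=1/4=0.2500
P(X=j) = C(n,j)·p₀^j·(1−p₀)^(n−j); p = Σ P(X=j) over j with P(X=j) ≤ P(X=15)
p-value (two-sided) = 0.00110
At α=0.05: p < α → reject H₀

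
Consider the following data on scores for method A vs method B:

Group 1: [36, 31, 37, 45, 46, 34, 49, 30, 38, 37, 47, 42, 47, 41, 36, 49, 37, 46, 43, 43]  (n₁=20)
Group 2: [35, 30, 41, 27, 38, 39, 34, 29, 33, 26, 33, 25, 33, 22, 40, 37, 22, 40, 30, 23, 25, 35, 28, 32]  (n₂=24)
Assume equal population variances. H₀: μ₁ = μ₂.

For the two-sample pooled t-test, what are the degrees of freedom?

df = n₁ + n₂ − 2 = 20 + 24 − 2 = 42

degrees of freedom = 42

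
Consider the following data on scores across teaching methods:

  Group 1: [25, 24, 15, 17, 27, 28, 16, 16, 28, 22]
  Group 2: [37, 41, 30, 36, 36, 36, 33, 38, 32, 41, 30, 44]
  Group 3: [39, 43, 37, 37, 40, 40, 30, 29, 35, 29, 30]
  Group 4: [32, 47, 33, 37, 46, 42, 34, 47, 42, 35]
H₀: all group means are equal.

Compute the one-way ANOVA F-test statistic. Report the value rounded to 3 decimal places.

test statistic = 22.879

Group means [21.80, 36.17, 35.36, 39.50], grand mean 33.395
SSB = Σnᵢ(x̄ᵢ−x̄)² = 1851.967; SSW = ΣΣ(x−x̄ᵢ)² = 1052.312
MSB = 1851.967/3 = 617.3223; MSW = 1052.312/39 = 26.9824
F = MSB/MSW = 22.8787
df = (3, 39)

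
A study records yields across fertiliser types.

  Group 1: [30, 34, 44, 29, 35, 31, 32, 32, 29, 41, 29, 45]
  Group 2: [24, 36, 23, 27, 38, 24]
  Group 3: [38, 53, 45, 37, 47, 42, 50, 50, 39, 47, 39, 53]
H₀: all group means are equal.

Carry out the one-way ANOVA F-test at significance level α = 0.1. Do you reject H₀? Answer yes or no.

reject H₀: yes

Group means [34.25, 28.67, 45.00], grand mean 37.433
SSB = Σnᵢ(x̄ᵢ−x̄)² = 1269.783; SSW = ΣΣ(x−x̄ᵢ)² = 977.583
MSB = 1269.783/2 = 634.8917; MSW = 977.583/27 = 36.2068
F = MSB/MSW = 17.5352
df = (2, 27)
p-value (upper-tail) = 0.00001
At α=0.1: p < α → reject H₀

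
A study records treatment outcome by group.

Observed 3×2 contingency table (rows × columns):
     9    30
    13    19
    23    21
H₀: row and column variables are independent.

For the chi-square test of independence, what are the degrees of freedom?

df = (r−1)(c−1) = (3−1)·(2−1) = 2

degrees of freedom = 2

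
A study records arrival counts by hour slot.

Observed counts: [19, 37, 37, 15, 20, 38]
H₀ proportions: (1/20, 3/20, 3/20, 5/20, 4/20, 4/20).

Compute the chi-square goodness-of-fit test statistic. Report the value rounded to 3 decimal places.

test statistic = 48.418

n = 166; E_i = n·p_i = [8.30, 24.90, 24.90, 41.50, 33.20, 33.20]
χ² = (19−8.30)²/8.30 + (37−24.90)²/24.90 + (37−24.90)²/24.90 + (15−41.50)²/41.50 + (20−33.20)²/33.20 + (38−33.20)²/33.20 = 48.4177
df = 5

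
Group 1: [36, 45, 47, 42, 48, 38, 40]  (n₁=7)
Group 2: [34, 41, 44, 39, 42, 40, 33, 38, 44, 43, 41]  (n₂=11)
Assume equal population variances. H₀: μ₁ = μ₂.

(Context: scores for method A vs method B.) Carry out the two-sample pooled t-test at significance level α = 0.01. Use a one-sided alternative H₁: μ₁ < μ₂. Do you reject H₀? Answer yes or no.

reject H₀: no

x̄₁=42.286, s₁=4.572, n₁=7
x̄₂=39.909, s₂=3.700, n₂=11
s_p² = [6·4.572² + 10·3.700²]/16 = 16.3961
SE = √(s_p²·(1/7+1/11)) = 1.9578
t = (42.286−39.909)/1.9578 = 1.2139
df = 16
p-value (one-sided, H₁ less) = 0.87881
At α=0.01: p ≥ α → fail to reject H₀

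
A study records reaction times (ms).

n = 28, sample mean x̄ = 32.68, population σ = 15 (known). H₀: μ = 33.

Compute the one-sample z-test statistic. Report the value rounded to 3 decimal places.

SE = σ/√n = 15/√28 = 2.8347
z = (x̄−μ₀)/SE = (32.68−33)/2.8347 = -0.1129

test statistic = -0.113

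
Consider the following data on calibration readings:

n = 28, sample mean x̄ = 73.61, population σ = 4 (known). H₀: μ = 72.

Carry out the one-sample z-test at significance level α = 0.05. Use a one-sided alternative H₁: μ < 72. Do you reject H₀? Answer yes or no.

SE = σ/√n = 4/√28 = 0.7559
z = (x̄−μ₀)/SE = (73.61−72)/0.7559 = 2.1298
p-value (one-sided, H₁ less) = 0.98341
At α=0.05: p ≥ α → fail to reject H₀

reject H₀: no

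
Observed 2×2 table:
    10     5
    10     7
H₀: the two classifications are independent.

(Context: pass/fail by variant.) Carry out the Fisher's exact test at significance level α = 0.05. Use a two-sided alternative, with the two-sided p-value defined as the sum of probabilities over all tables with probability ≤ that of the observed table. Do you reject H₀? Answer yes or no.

Margins: r₁=15, r₂=17, c₁=20, c₂=12, n=32
p_obs = C(15,10)·C(17,10)/C(32,20); sum pmf over tables with pmf ≤ p_obs
p-value (two-sided) = 0.72567
At α=0.05: p ≥ α → fail to reject H₀

reject H₀: no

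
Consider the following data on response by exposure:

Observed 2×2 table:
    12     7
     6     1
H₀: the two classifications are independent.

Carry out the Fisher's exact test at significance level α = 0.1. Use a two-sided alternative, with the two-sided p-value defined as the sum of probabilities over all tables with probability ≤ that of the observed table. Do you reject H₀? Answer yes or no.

Margins: r₁=19, r₂=7, c₁=18, c₂=8, n=26
p_obs = C(19,12)·C(7,6)/C(26,18); sum pmf over tables with pmf ≤ p_obs
p-value (two-sided) = 0.37479
At α=0.1: p ≥ α → fail to reject H₀

reject H₀: no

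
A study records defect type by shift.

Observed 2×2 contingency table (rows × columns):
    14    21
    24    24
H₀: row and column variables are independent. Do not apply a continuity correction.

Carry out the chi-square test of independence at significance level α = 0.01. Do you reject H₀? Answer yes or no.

reject H₀: no

Row totals [35, 48], col totals [38, 45], n=83
χ² = (14−16.02)²/16.02 + (21−18.98)²/18.98 + (24−21.98)²/21.98 + (24−26.02)²/26.02 = 0.8154
df = 1
p-value (upper-tail) = 0.36652
At α=0.01: p ≥ α → fail to reject H₀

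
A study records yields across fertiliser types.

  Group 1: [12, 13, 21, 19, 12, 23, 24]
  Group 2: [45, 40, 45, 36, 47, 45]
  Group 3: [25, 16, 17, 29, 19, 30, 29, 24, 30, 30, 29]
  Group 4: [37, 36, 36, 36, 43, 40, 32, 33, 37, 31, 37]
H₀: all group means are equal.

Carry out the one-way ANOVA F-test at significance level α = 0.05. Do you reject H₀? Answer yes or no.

Group means [17.71, 43.00, 25.27, 36.18], grand mean 30.229
SSB = Σnᵢ(x̄ᵢ−x̄)² = 2734.925; SSW = ΣΣ(x−x̄ᵢ)² = 675.247
MSB = 2734.925/3 = 911.6416; MSW = 675.247/31 = 21.7822
F = MSB/MSW = 41.8527
df = (3, 31)
p-value (upper-tail) = 0.00000
At α=0.05: p < α → reject H₀

reject H₀: yes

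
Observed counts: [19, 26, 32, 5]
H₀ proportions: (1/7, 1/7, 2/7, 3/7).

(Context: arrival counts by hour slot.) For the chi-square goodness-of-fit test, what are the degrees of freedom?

degrees of freedom = 3

df = k − 1 = 4 − 1 = 3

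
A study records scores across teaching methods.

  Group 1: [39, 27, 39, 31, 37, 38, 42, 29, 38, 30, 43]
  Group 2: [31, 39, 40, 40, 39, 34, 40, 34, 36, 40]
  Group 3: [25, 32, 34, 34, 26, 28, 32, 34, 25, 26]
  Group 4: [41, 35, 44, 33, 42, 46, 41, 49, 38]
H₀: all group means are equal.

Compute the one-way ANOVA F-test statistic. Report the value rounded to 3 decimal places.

test statistic = 10.423

Group means [35.73, 37.30, 29.60, 41.00], grand mean 35.775
SSB = Σnᵢ(x̄ᵢ−x̄)² = 650.293; SSW = ΣΣ(x−x̄ᵢ)² = 748.682
MSB = 650.293/3 = 216.7644; MSW = 748.682/36 = 20.7967
F = MSB/MSW = 10.4230
df = (3, 36)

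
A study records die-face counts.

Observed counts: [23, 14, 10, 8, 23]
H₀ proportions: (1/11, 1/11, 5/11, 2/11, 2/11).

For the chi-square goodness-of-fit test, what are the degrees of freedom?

degrees of freedom = 4

df = k − 1 = 5 − 1 = 4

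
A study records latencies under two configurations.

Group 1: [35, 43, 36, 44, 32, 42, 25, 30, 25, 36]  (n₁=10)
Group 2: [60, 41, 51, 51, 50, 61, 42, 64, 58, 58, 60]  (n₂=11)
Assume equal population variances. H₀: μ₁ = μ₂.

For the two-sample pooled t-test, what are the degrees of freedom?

degrees of freedom = 19

df = n₁ + n₂ − 2 = 10 + 11 − 2 = 19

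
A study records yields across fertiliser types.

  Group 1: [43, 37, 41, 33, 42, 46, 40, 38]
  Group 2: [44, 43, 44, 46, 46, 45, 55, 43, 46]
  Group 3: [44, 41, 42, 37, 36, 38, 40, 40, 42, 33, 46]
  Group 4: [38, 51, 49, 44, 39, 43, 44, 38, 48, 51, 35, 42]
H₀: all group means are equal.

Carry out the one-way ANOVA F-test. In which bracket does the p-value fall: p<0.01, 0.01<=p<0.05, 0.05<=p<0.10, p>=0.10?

p-value bracket: 0.01<=p<0.05

Group means [40.00, 45.78, 39.91, 43.50], grand mean 42.325
SSB = Σnᵢ(x̄ᵢ−x̄)² = 231.310; SSW = ΣΣ(x−x̄ᵢ)² = 677.465
MSB = 231.310/3 = 77.1035; MSW = 677.465/36 = 18.8185
F = MSB/MSW = 4.0972
df = (3, 36)
p-value (upper-tail) = 0.01336
→ bracket: 0.01<=p<0.05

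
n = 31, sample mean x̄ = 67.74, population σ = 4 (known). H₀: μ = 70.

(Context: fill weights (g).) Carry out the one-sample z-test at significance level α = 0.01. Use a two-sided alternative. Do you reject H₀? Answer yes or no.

SE = σ/√n = 4/√31 = 0.7184
z = (x̄−μ₀)/SE = (67.74−70)/0.7184 = -3.1458
p-value (two-sided) = 0.00166
At α=0.01: p < α → reject H₀

reject H₀: yes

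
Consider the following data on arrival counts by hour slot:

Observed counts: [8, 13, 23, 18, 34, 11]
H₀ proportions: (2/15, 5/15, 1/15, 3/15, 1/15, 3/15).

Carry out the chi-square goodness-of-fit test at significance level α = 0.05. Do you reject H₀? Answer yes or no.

reject H₀: yes

n = 107; E_i = n·p_i = [14.27, 35.67, 7.13, 21.40, 7.13, 21.40]
χ² = (8−14.27)²/14.27 + (13−35.67)²/35.67 + (23−7.13)²/7.13 + (18−21.40)²/21.40 + (34−7.13)²/7.13 + (11−21.40)²/21.40 = 159.2336
df = 5
p-value (upper-tail) = 0.00000
At α=0.05: p < α → reject H₀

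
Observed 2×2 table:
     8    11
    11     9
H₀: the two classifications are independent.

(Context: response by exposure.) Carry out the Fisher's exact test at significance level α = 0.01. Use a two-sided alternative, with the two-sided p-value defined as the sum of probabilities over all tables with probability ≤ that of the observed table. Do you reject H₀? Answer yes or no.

Margins: r₁=19, r₂=20, c₁=19, c₂=20, n=39
p_obs = C(19,8)·C(20,11)/C(39,19); sum pmf over tables with pmf ≤ p_obs
p-value (two-sided) = 0.52725
At α=0.01: p ≥ α → fail to reject H₀

reject H₀: no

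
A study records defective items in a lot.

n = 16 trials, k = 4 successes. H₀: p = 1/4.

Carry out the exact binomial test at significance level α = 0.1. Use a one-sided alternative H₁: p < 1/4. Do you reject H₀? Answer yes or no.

Exact binomial: n=16, k=4, p₀=1/4=0.2500
P(X≤4) from Σ C(n,i)·p₀^i·(1−p₀)^(n−i)
p-value (one-sided, H₁ less) = 0.63019
At α=0.1: p ≥ α → fail to reject H₀

reject H₀: no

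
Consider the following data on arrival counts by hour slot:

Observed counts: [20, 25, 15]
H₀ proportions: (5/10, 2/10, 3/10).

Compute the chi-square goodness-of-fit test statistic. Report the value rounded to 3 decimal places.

test statistic = 17.917

n = 60; E_i = n·p_i = [30.00, 12.00, 18.00]
χ² = (20−30.00)²/30.00 + (25−12.00)²/12.00 + (15−18.00)²/18.00 = 17.9167
df = 2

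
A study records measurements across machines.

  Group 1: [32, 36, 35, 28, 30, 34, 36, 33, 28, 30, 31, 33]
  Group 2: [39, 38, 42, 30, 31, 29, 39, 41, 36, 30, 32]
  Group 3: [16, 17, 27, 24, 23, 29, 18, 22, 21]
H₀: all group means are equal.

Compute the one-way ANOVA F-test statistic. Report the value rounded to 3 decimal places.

Group means [32.17, 35.18, 21.89], grand mean 30.312
SSB = Σnᵢ(x̄ᵢ−x̄)² = 940.683; SSW = ΣΣ(x−x̄ᵢ)² = 482.192
MSB = 940.683/2 = 470.3415; MSW = 482.192/29 = 16.6273
F = MSB/MSW = 28.2873
df = (2, 29)

test statistic = 28.287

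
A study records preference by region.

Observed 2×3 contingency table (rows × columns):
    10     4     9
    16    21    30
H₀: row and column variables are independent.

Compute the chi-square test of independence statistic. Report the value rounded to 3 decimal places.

test statistic = 3.602

Row totals [23, 67], col totals [26, 25, 39], n=90
χ² = (10−6.64)²/6.64 + (4−6.39)²/6.39 + (9−9.97)²/9.97 + (16−19.36)²/19.36 + (21−18.61)²/18.61 + (30−29.03)²/29.03 = 3.6022
df = 2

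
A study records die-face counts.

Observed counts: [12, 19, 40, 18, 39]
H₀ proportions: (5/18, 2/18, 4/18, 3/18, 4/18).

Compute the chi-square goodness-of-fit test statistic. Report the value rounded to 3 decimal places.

n = 128; E_i = n·p_i = [35.56, 14.22, 28.44, 21.33, 28.44]
χ² = (12−35.56)²/35.56 + (19−14.22)²/14.22 + (40−28.44)²/28.44 + (18−21.33)²/21.33 + (39−28.44)²/28.44 = 26.3430
df = 4

test statistic = 26.343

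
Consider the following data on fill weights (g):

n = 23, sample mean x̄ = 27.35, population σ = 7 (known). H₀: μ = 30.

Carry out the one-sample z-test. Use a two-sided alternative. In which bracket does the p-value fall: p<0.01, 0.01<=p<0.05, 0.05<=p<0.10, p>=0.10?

p-value bracket: 0.05<=p<0.10

SE = σ/√n = 7/√23 = 1.4596
z = (x̄−μ₀)/SE = (27.35−30)/1.4596 = -1.8156
p-value (two-sided) = 0.06944
→ bracket: 0.05<=p<0.10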